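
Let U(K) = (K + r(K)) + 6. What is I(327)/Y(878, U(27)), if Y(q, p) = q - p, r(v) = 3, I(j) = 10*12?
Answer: 60/421 ≈ 0.14252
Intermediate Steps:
I(j) = 120
U(K) = 9 + K (U(K) = (K + 3) + 6 = (3 + K) + 6 = 9 + K)
I(327)/Y(878, U(27)) = 120/(878 - (9 + 27)) = 120/(878 - 1*36) = 120/(878 - 36) = 120/842 = 120*(1/842) = 60/421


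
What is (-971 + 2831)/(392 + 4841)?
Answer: 1860/5233 ≈ 0.35544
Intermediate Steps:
(-971 + 2831)/(392 + 4841) = 1860/5233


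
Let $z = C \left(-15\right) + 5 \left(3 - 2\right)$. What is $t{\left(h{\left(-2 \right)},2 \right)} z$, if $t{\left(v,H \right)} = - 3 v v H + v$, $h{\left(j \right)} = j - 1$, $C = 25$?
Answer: $21090$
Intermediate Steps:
$h{\left(j \right)} = -1 + j$
$z = -370$ ($z = 25 \left(-15\right) + 5 \left(3 - 2\right) = -375 + 5 \cdot 1 = -375 + 5 = -370$)
$t{\left(v,H \right)} = v - 3 H v^{2}$ ($t{\left(v,H \right)} = - 3 v^{2} H + v = - 3 H v^{2} + v = v - 3 H v^{2}$)
$t{\left(h{\left(-2 \right)},2 \right)} z = \left(-1 - 2\right) \left(1 - 6 \left(-1 - 2\right)\right) \left(-370\right) = - 3 \left(1 - 6 \left(-3\right)\right) \left(-370\right) = - 3 \left(1 + 18\right) \left(-370\right) = \left(-3\right) 19 \left(-370\right) = \left(-57\right) \left(-370\right) = 21090$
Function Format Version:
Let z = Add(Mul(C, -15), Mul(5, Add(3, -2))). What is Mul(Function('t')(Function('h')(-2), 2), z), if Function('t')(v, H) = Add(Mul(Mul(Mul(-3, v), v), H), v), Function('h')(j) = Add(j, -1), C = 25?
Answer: 21090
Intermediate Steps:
Function('h')(j) = Add(-1, j)
z = -370 (z = Add(Mul(25, -15), Mul(5, Add(3, -2))) = Add(-375, Mul(5, 1)) = Add(-375, 5) = -370)
Function('t')(v, H) = Add(v, Mul(-3, H, Pow(v, 2))) (Function('t')(v, H) = Add(Mul(Mul(-3, Pow(v, 2)), H), v) = Add(Mul(-3, H, Pow(v, 2)), v) = Add(v, Mul(-3, H, Pow(v, 2))))
Mul(Function('t')(Function('h')(-2), 2), z) = Mul(Mul(Add(-1, -2), Add(1, Mul(-3, 2, Add(-1, -2)))), -370) = Mul(Mul(-3, Add(1, Mul(-3, 2, -3))), -370) = Mul(Mul(-3, Add(1, 18)), -370) = Mul(Mul(-3, 19), -370) = Mul(-57, -370) = 21090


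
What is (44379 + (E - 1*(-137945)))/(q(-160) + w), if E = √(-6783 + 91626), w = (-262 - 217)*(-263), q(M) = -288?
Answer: 182324/125689 + 3*√9427/125689 ≈ 1.4529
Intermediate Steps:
w = 125977 (w = -479*(-263) = 125977)
E = 3*√9427 (E = √84843 = 3*√9427 ≈ 291.28)
(44379 + (E - 1*(-137945)))/(q(-160) + w) = (44379 + (3*√9427 - 1*(-137945)))/(-288 + 125977) = (44379 + (3*√9427 + 137945))/125689 = (44379 + (137945 + 3*√9427))*(1/125689) = (182324 + 3*√9427)*(1/125689) = 182324/125689 + 3*√9427/125689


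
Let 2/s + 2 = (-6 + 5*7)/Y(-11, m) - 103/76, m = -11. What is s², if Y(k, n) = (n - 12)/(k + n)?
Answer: 12222016/1816720129 ≈ 0.0067275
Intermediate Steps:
Y(k, n) = (-12 + n)/(k + n)
s = 3496/42623 (s = 2/(-2 + ((-6 + 5*7)/(((-12 - 11)/(-11 - 11))) - 103/76)) = 2/(-2 + ((-6 + 35)/((-23/(-22))) - 103*1/76)) = 2/(-2 + (29/((-1/22*(-23))) - 103/76)) = 2/(-2 + (29/(23/22) - 103/76)) = 2/(-2 + (29*(22/23) - 103/76)) = 2/(-2 + (638/23 - 103/76)) = 2/(-2 + 46119/1748) = 2/(42623/1748) = 2*(1748/42623) = 3496/42623 ≈ 0.082021)
s² = (3496/42623)² = 12222016/1816720129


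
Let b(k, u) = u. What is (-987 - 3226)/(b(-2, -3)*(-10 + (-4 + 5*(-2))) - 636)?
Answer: 4213/564 ≈ 7.4699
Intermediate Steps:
(-987 - 3226)/(b(-2, -3)*(-10 + (-4 + 5*(-2))) - 636) = (-987 - 3226)/(-3*(-10 + (-4 + 5*(-2))) - 636) = -4213/(-3*(-10 + (-4 - 10)) - 636) = -4213/(-3*(-10 - 14) - 636) = -4213/(-3*(-24) - 636) = -4213/(72 - 636) = -4213/(-564) = -4213*(-1/564) = 4213/564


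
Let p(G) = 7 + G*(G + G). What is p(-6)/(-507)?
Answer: -79/507 ≈ -0.15582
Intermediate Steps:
p(G) = 7 + 2*G**2 (p(G) = 7 + G*(2*G) = 7 + 2*G**2)
p(-6)/(-507) = (7 + 2*(-6)**2)/(-507) = (7 + 2*36)*(-1/507) = (7 + 72)*(-1/507) = 79*(-1/507) = -79/507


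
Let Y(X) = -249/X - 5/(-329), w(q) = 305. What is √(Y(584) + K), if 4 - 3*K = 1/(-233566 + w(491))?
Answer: √4278163828687406/68112212 ≈ 0.96029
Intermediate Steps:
Y(X) = 5/329 - 249/X (Y(X) = -249/X - 5*(-1/329) = -249/X + 5/329 = 5/329 - 249/X)
K = 311015/233261 (K = 4/3 - 1/(3*(-233566 + 305)) = 4/3 - ⅓/(-233261) = 4/3 - ⅓*(-1/233261) = 4/3 + 1/699783 = 311015/233261 ≈ 1.3333)
√(Y(584) + K) = √((5/329 - 249/584) + 311015/233261) = √(-79001/192136 + 311015/233261) = √(125621051/136224424) = √4278163828687406/68112212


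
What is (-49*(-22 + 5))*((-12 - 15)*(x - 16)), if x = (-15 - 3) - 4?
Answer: 854658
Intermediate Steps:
x = -22 (x = -18 - 4 = -22)
(-49*(-22 + 5))*((-12 - 15)*(x - 16)) = (-49*(-22 + 5))*((-12 - 15)*(-22 - 16)) = (-49*(-17))*(-27*(-38)) = 833*1026 = 854658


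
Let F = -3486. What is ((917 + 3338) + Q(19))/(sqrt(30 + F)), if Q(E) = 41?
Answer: -179*I*sqrt(6)/6 ≈ -73.076*I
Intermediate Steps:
((917 + 3338) + Q(19))/(sqrt(30 + F)) = ((917 + 3338) + 41)/(sqrt(30 - 3486)) = (4255 + 41)/(sqrt(-3456)) = 4296/((24*I*sqrt(6))) = 4296*(-I*sqrt(6)/144) = -179*I*sqrt(6)/6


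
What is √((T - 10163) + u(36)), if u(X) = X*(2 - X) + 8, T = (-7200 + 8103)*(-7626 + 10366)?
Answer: 3*√273649 ≈ 1569.3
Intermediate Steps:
T = 2474220 (T = 903*2740 = 2474220)
u(X) = 8 + X*(2 - X)
√((T - 10163) + u(36)) = √((2474220 - 10163) + (8 - 1*36² + 2*36)) = √(2464057 + (8 - 1*1296 + 72)) = √(2464057 + (8 - 1296 + 72)) = √(2464057 - 1216) = √2462841 = 3*√273649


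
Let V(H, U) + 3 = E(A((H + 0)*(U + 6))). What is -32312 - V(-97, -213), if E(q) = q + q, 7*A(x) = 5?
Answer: -226173/7 ≈ -32310.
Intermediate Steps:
A(x) = 5/7 (A(x) = (⅐)*5 = 5/7)
E(q) = 2*q
V(H, U) = -11/7 (V(H, U) = -3 + 2*(5/7) = -3 + 10/7 = -11/7)
-32312 - V(-97, -213) = -32312 - 1*(-11/7) = -32312 + 11/7 = -226173/7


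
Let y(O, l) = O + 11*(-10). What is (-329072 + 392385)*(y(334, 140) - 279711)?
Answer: -17695160431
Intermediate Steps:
y(O, l) = -110 + O (y(O, l) = O - 110 = -110 + O)
(-329072 + 392385)*(y(334, 140) - 279711) = (-329072 + 392385)*((-110 + 334) - 279711) = 63313*(224 - 279711) = 63313*(-279487) = -17695160431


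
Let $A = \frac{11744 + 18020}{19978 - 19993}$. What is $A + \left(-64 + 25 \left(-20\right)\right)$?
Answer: $- \frac{38224}{15} \approx -2548.3$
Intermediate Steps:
$A = - \frac{29764}{15}$ ($A = \frac{29764}{-15} = 29764 \left(- \frac{1}{15}\right) = - \frac{29764}{15} \approx -1984.3$)
$A + \left(-64 + 25 \left(-20\right)\right) = - \frac{29764}{15} + \left(-64 + 25 \left(-20\right)\right) = - \frac{29764}{15} - 564 = - \frac{38224}{15}$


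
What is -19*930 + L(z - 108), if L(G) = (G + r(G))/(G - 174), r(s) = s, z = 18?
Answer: -388725/22 ≈ -17669.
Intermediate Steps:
L(G) = 2*G/(-174 + G) (L(G) = (G + G)/(G - 174) = (2*G)/(-174 + G) = 2*G/(-174 + G))
-19*930 + L(z - 108) = -19*930 + 2*(18 - 108)/(-174 + (18 - 108)) = -17670 + 2*(-90)/(-174 - 90) = -17670 + 2*(-90)/(-264) = -17670 + 2*(-90)*(-1/264) = -17670 + 15/22 = -388725/22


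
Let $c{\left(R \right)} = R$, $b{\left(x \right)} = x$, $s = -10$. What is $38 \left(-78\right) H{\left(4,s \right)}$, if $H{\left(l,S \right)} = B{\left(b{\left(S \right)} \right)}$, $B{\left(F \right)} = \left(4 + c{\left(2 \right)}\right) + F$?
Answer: $11856$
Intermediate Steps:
$B{\left(F \right)} = 6 + F$ ($B{\left(F \right)} = \left(4 + 2\right) + F = 6 + F$)
$H{\left(l,S \right)} = 6 + S$
$38 \left(-78\right) H{\left(4,s \right)} = 38 \left(-78\right) \left(6 - 10\right) = \left(-2964\right) \left(-4\right) = 11856$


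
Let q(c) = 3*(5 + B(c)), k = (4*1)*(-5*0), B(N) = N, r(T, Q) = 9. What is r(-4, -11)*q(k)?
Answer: 135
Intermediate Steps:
k = 0 (k = 4*0 = 0)
q(c) = 15 + 3*c (q(c) = 3*(5 + c) = 15 + 3*c)
r(-4, -11)*q(k) = 9*(15 + 3*0) = 9*(15 + 0) = 9*15 = 135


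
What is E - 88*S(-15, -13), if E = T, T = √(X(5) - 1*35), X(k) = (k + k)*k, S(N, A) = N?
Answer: 1320 + √15 ≈ 1323.9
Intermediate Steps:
X(k) = 2*k² (X(k) = (2*k)*k = 2*k²)
T = √15 (T = √(2*5² - 1*35) = √(2*25 - 35) = √(50 - 35) = √15 ≈ 3.8730)
E = √15 ≈ 3.8730
E - 88*S(-15, -13) = √15 - 88*(-15) = √15 + 1320 = 1320 + √15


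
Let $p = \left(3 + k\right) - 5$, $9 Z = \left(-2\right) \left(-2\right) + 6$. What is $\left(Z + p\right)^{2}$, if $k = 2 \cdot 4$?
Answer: $\frac{4096}{81} \approx 50.568$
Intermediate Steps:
$k = 8$
$Z = \frac{10}{9}$ ($Z = \frac{\left(-2\right) \left(-2\right) + 6}{9} = \frac{4 + 6}{9} = \frac{1}{9} \cdot 10 = \frac{10}{9} \approx 1.1111$)
$p = 6$ ($p = \left(3 + 8\right) - 5 = 11 - 5 = 6$)
$\left(Z + p\right)^{2} = \left(\frac{10}{9} + 6\right)^{2} = \left(\frac{64}{9}\right)^{2} = \frac{4096}{81}$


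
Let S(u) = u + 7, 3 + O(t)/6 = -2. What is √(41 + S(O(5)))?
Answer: 3*√2 ≈ 4.2426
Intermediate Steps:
O(t) = -30 (O(t) = -18 + 6*(-2) = -18 - 12 = -30)
S(u) = 7 + u
√(41 + S(O(5))) = √(41 + (7 - 30)) = √(41 - 23) = √18 = 3*√2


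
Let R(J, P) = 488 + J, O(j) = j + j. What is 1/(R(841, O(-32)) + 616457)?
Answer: 1/617786 ≈ 1.6187e-6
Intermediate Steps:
O(j) = 2*j
1/(R(841, O(-32)) + 616457) = 1/((488 + 841) + 616457) = 1/(1329 + 616457) = 1/617786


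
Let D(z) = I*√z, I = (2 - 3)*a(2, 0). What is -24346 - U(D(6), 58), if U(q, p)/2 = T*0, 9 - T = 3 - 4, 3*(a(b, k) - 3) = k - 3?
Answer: -24346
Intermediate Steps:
a(b, k) = 2 + k/3 (a(b, k) = 3 + (k - 3)/3 = 3 + (-3 + k)/3 = 3 + (-1 + k/3) = 2 + k/3)
T = 10 (T = 9 - (3 - 4) = 9 - 1*(-1) = 9 + 1 = 10)
I = -2 (I = (2 - 3)*(2 + (⅓)*0) = -(2 + 0) = -1*2 = -2)
D(z) = -2*√z
U(q, p) = 0 (U(q, p) = 2*(10*0) = 2*0 = 0)
-24346 - U(D(6), 58) = -24346 - 1*0 = -24346 + 0 = -24346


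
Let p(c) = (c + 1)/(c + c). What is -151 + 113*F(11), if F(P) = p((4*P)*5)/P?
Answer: -705867/4840 ≈ -145.84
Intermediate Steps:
p(c) = (1 + c)/(2*c) (p(c) = (1 + c)/((2*c)) = (1 + c)*(1/(2*c)) = (1 + c)/(2*c))
F(P) = (1 + 20*P)/(40*P**2) (F(P) = ((1 + (4*P)*5)/(2*(((4*P)*5))))/P = ((1 + 20*P)/(2*((20*P))))/P = ((1/(20*P))*(1 + 20*P)/2)/P = ((1 + 20*P)/(40*P))/P = (1 + 20*P)/(40*P**2))
-151 + 113*F(11) = -151 + 113*((1/40)*(1 + 20*11)/11**2) = -151 + 113*((1/40)*(1/121)*(1 + 220)) = -151 + 113*((1/40)*(1/121)*221) = -151 + 113*(221/4840) = -151 + 24973/4840 = -705867/4840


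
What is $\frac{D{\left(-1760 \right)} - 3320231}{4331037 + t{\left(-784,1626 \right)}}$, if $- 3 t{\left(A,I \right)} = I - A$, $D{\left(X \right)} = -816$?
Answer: $- \frac{9963141}{12990701} \approx -0.76694$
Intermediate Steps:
$t{\left(A,I \right)} = - \frac{I}{3} + \frac{A}{3}$ ($t{\left(A,I \right)} = - \frac{I - A}{3} = - \frac{I}{3} + \frac{A}{3}$)
$\frac{D{\left(-1760 \right)} - 3320231}{4331037 + t{\left(-784,1626 \right)}} = \frac{-816 - 3320231}{4331037 + \left(\left(- \frac{1}{3}\right) 1626 + \frac{1}{3} \left(-784\right)\right)} = - \frac{3321047}{4331037 - \frac{2410}{3}} = - \frac{3321047}{\frac{12990701}{3}} = \left(-3321047\right) \frac{3}{12990701} = - \frac{9963141}{12990701}$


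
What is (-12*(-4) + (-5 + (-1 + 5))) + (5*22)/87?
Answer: 4199/87 ≈ 48.264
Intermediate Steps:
(-12*(-4) + (-5 + (-1 + 5))) + (5*22)/87 = (-4*(-12) + (-5 + 4)) + (1/87)*110 = (48 - 1) + 110/87 = 47 + 110/87 = 4199/87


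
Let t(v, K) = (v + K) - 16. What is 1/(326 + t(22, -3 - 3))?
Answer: 1/326 ≈ 0.0030675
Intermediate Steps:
t(v, K) = -16 + K + v (t(v, K) = (K + v) - 16 = -16 + K + v)
1/(326 + t(22, -3 - 3)) = 1/(326 + (-16 + (-3 - 3) + 22)) = 1/(326 + (-16 - 6 + 22)) = 1/(326 + 0) = 1/326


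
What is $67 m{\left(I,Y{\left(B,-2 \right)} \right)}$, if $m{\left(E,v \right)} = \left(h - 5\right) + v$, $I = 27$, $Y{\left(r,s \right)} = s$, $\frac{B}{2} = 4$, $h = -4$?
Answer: $-737$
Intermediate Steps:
$B = 8$ ($B = 2 \cdot 4 = 8$)
$m{\left(E,v \right)} = -9 + v$ ($m{\left(E,v \right)} = \left(-4 - 5\right) + v = -9 + v$)
$67 m{\left(I,Y{\left(B,-2 \right)} \right)} = 67 \left(-9 - 2\right) = 67 \left(-11\right) = -737$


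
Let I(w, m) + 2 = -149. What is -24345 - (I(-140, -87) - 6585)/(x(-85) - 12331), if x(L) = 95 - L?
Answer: -295822831/12151 ≈ -24346.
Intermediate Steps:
I(w, m) = -151 (I(w, m) = -2 - 149 = -151)
-24345 - (I(-140, -87) - 6585)/(x(-85) - 12331) = -24345 - (-151 - 6585)/((95 - 1*(-85)) - 12331) = -24345 - (-6736)/((95 + 85) - 12331) = -24345 - (-6736)/(180 - 12331) = -24345 - (-6736)/(-12151) = -24345 - (-6736)*(-1)/12151 = -24345 - 1*6736/12151 = -24345 - 6736/12151 = -295822831/12151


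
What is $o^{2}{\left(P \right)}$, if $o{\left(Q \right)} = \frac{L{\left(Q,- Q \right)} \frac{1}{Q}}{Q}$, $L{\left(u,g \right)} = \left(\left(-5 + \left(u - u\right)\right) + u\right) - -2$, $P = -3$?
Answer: $\frac{4}{9} \approx 0.44444$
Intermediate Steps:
$L{\left(u,g \right)} = -3 + u$ ($L{\left(u,g \right)} = \left(\left(-5 + 0\right) + u\right) + 2 = \left(-5 + u\right) + 2 = -3 + u$)
$o{\left(Q \right)} = \frac{-3 + Q}{Q^{2}}$ ($o{\left(Q \right)} = \frac{\left(-3 + Q\right) \frac{1}{Q}}{Q} = \frac{\frac{1}{Q} \left(-3 + Q\right)}{Q} = \frac{-3 + Q}{Q^{2}}$)
$o^{2}{\left(P \right)} = \left(\frac{-3 - 3}{9}\right)^{2} = \left(\frac{1}{9} \left(-6\right)\right)^{2} = \left(- \frac{2}{3}\right)^{2} = \frac{4}{9}$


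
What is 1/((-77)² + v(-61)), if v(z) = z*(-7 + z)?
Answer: 1/10077 ≈ 9.9236e-5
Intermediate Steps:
1/((-77)² + v(-61)) = 1/((-77)² - 61*(-7 - 61)) = 1/(5929 - 61*(-68)) = 1/(5929 + 4148) = 1/10077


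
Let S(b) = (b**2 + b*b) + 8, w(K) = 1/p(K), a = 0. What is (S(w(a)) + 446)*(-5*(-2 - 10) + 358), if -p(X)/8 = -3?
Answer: 27327377/144 ≈ 1.8977e+5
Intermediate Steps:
p(X) = 24 (p(X) = -8*(-3) = 24)
w(K) = 1/24
S(b) = 8 + 2*b**2 (S(b) = (b**2 + b**2) + 8 = 2*b**2 + 8 = 8 + 2*b**2)
(S(w(a)) + 446)*(-5*(-2 - 10) + 358) = ((8 + 2*(1/24)**2) + 446)*(-5*(-2 - 10) + 358) = ((8 + 2*(1/576)) + 446)*(-5*(-12) + 358) = ((8 + 1/288) + 446)*(60 + 358) = (2305/288 + 446)*418 = (130753/288)*418 = 27327377/144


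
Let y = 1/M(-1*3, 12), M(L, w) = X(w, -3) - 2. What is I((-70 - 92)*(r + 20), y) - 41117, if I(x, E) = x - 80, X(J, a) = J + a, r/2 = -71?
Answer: -21433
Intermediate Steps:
r = -142 (r = 2*(-71) = -142)
M(L, w) = -5 + w (M(L, w) = (w - 3) - 2 = (-3 + w) - 2 = -5 + w)
y = ⅐ (y = 1/(-5 + 12) = 1/7 = ⅐ ≈ 0.14286)
I(x, E) = -80 + x
I((-70 - 92)*(r + 20), y) - 41117 = (-80 + (-70 - 92)*(-142 + 20)) - 41117 = (-80 - 162*(-122)) - 41117 = (-80 + 19764) - 41117 = 19684 - 41117 = -21433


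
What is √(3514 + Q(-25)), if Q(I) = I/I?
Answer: √3515 ≈ 59.287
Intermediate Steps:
Q(I) = 1
√(3514 + Q(-25)) = √(3514 + 1) = √3515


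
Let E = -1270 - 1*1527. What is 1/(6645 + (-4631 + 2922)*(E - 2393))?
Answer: 1/8876355 ≈ 1.1266e-7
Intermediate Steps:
E = -2797 (E = -1270 - 1527 = -2797)
1/(6645 + (-4631 + 2922)*(E - 2393)) = 1/(6645 + (-4631 + 2922)*(-2797 - 2393)) = 1/(6645 - 1709*(-5190)) = 1/(6645 + 8869710) = 1/8876355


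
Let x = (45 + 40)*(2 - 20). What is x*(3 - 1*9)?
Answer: 9180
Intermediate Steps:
x = -1530 (x = 85*(-18) = -1530)
x*(3 - 1*9) = -1530*(3 - 1*9) = -1530*(3 - 9) = -1530*(-6) = 9180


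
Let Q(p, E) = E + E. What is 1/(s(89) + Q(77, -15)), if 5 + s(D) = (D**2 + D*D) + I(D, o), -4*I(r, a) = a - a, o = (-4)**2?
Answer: 1/15807 ≈ 6.3263e-5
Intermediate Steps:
o = 16
I(r, a) = 0 (I(r, a) = -(a - a)/4 = -1/4*0 = 0)
Q(p, E) = 2*E
s(D) = -5 + 2*D**2 (s(D) = -5 + ((D**2 + D*D) + 0) = -5 + ((D**2 + D**2) + 0) = -5 + (2*D**2 + 0) = -5 + 2*D**2)
1/(s(89) + Q(77, -15)) = 1/((-5 + 2*89**2) + 2*(-15)) = 1/((-5 + 2*7921) - 30) = 1/((-5 + 15842) - 30) = 1/(15837 - 30) = 1/15807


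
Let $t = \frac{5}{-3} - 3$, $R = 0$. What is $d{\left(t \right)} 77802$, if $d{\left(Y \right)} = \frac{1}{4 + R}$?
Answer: $\frac{38901}{2} \approx 19451.0$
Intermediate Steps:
$t = - \frac{14}{3}$ ($t = 5 \left(- \frac{1}{3}\right) - 3 = - \frac{5}{3} - 3 = - \frac{14}{3} \approx -4.6667$)
$d{\left(Y \right)} = \frac{1}{4}$ ($d{\left(Y \right)} = \frac{1}{4 + 0} = \frac{1}{4}$)
$d{\left(t \right)} 77802 = \frac{1}{4} \cdot 77802 = \frac{38901}{2}$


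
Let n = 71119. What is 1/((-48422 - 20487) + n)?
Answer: 1/2210 ≈ 0.00045249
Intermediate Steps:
1/((-48422 - 20487) + n) = 1/((-48422 - 20487) + 71119) = 1/(-68909 + 71119) = 1/2210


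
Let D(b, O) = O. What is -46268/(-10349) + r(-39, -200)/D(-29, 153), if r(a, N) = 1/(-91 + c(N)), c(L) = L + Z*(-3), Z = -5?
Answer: 1953794755/437017572 ≈ 4.4707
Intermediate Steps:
c(L) = 15 + L (c(L) = L - 5*(-3) = L + 15 = 15 + L)
r(a, N) = 1/(-76 + N) (r(a, N) = 1/(-91 + (15 + N)) = 1/(-76 + N))
-46268/(-10349) + r(-39, -200)/D(-29, 153) = -46268/(-10349) + 1/(-76 - 200*153) = -46268*(-1/10349) + (1/153)/(-276) = 46268/10349 - 1/276*1/153 = 46268/10349 - 1/42228 = 1953794755/437017572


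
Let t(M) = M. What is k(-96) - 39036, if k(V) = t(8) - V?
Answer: -38932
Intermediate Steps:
k(V) = 8 - V
k(-96) - 39036 = (8 - 1*(-96)) - 39036 = (8 + 96) - 39036 = 104 - 39036 = -38932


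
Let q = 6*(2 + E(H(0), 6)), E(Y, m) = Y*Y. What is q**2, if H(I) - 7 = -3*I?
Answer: 93636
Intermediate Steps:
H(I) = 7 - 3*I
E(Y, m) = Y**2
q = 306 (q = 6*(2 + (7 - 3*0)**2) = 6*(2 + (7 + 0)**2) = 6*(2 + 7**2) = 6*(2 + 49) = 6*51 = 306)
q**2 = 306**2 = 93636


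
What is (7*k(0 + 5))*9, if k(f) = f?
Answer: 315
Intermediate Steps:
(7*k(0 + 5))*9 = (7*(0 + 5))*9 = (7*5)*9 = 35*9 = 315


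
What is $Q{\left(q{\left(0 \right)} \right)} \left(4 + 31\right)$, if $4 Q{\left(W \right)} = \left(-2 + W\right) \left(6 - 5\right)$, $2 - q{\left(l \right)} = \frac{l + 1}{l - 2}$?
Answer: $\frac{35}{8} \approx 4.375$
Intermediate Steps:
$q{\left(l \right)} = 2 - \frac{1 + l}{-2 + l}$ ($q{\left(l \right)} = 2 - \frac{l + 1}{l - 2} = 2 - \frac{1 + l}{-2 + l}$)
$Q{\left(W \right)} = - \frac{1}{2} + \frac{W}{4}$ ($Q{\left(W \right)} = \frac{\left(-2 + W\right) \left(6 - 5\right)}{4} = \frac{\left(-2 + W\right) 1}{4} = \frac{-2 + W}{4} = - \frac{1}{2} + \frac{W}{4}$)
$Q{\left(q{\left(0 \right)} \right)} \left(4 + 31\right) = \left(- \frac{1}{2} + \frac{\frac{1}{-2 + 0} \left(-5 + 0\right)}{4}\right) \left(4 + 31\right) = \left(- \frac{1}{2} + \frac{\frac{1}{-2} \left(-5\right)}{4}\right) 35 = \left(- \frac{1}{2} + \frac{\left(- \frac{1}{2}\right) \left(-5\right)}{4}\right) 35 = \left(- \frac{1}{2} + \frac{1}{4} \cdot \frac{5}{2}\right) 35 = \left(- \frac{1}{2} + \frac{5}{8}\right) 35 = \frac{1}{8} \cdot 35 = \frac{35}{8}$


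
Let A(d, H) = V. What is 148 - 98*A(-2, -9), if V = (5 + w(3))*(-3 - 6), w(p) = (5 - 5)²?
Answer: 4558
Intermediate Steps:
w(p) = 0 (w(p) = 0² = 0)
V = -45 (V = (5 + 0)*(-3 - 6) = 5*(-9) = -45)
A(d, H) = -45
148 - 98*A(-2, -9) = 148 - 98*(-45) = 148 + 4410 = 4558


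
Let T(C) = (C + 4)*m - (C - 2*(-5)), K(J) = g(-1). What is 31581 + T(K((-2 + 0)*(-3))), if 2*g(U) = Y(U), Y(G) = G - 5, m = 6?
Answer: 31580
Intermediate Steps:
Y(G) = -5 + G
g(U) = -5/2 + U/2 (g(U) = (-5 + U)/2 = -5/2 + U/2)
K(J) = -3 (K(J) = -5/2 + (½)*(-1) = -5/2 - ½ = -3)
T(C) = 14 + 5*C (T(C) = (C + 4)*6 - (C - 2*(-5)) = (4 + C)*6 - (C + 10) = (24 + 6*C) - (10 + C) = (24 + 6*C) + (-10 - C) = 14 + 5*C)
31581 + T(K((-2 + 0)*(-3))) = 31581 + (14 + 5*(-3)) = 31581 + (14 - 15) = 31581 - 1 = 31580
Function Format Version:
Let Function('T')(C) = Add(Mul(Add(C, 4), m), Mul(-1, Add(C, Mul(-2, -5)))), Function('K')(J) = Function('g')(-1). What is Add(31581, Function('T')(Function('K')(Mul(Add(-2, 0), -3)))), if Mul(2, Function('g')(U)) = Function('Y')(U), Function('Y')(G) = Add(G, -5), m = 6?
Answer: 31580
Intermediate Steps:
Function('Y')(G) = Add(-5, G)
Function('g')(U) = Add(Rational(-5, 2), Mul(Rational(1, 2), U)) (Function('g')(U) = Mul(Rational(1, 2), Add(-5, U)) = Add(Rational(-5, 2), Mul(Rational(1, 2), U)))
Function('K')(J) = -3 (Function('K')(J) = Add(Rational(-5, 2), Mul(Rational(1, 2), -1)) = Add(Rational(-5, 2), Rational(-1, 2)) = -3)
Function('T')(C) = Add(14, Mul(5, C)) (Function('T')(C) = Add(Mul(Add(C, 4), 6), Mul(-1, Add(C, Mul(-2, -5)))) = Add(Mul(Add(4, C), 6), Mul(-1, Add(C, 10))) = Add(Add(24, Mul(6, C)), Mul(-1, Add(10, C))) = Add(Add(24, Mul(6, C)), Add(-10, Mul(-1, C))) = Add(14, Mul(5, C)))
Add(31581, Function('T')(Function('K')(Mul(Add(-2, 0), -3)))) = Add(31581, Add(14, Mul(5, -3))) = Add(31581, Add(14, -15)) = Add(31581, -1) = 31580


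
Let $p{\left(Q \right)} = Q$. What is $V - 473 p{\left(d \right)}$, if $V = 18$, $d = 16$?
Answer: $-7550$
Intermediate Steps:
$V - 473 p{\left(d \right)} = 18 - 7568 = -7550$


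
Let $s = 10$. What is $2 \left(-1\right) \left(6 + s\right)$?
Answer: $-32$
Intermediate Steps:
$2 \left(-1\right) \left(6 + s\right) = 2 \left(-1\right) \left(6 + 10\right) = \left(-2\right) 16 = -32$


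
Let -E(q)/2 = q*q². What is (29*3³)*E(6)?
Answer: -338256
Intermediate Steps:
E(q) = -2*q³ (E(q) = -2*q*q² = -2*q³)
(29*3³)*E(6) = (29*3³)*(-2*6³) = (29*27)*(-2*216) = 783*(-432) = -338256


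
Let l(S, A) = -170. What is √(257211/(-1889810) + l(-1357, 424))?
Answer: I*√607620992056910/1889810 ≈ 13.044*I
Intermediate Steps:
√(257211/(-1889810) + l(-1357, 424)) = √(257211/(-1889810) - 170) = √(257211*(-1/1889810) - 170) = √(-257211/1889810 - 170) = √(-321524911/1889810) = I*√607620992056910/1889810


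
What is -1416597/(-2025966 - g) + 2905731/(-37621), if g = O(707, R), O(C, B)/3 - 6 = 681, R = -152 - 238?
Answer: -1946535709000/25432134589 ≈ -76.538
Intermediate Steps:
R = -390
O(C, B) = 2061 (O(C, B) = 18 + 3*681 = 18 + 2043 = 2061)
g = 2061
-1416597/(-2025966 - g) + 2905731/(-37621) = -1416597/(-2025966 - 1*2061) + 2905731/(-37621) = -1416597/(-2025966 - 2061) + 2905731*(-1/37621) = -1416597/(-2028027) - 2905731/37621 = -1416597*(-1/2028027) - 2905731/37621 = 472199/676009 - 2905731/37621 = -1946535709000/25432134589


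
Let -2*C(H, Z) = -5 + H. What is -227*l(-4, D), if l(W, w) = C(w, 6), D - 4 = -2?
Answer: -681/2 ≈ -340.50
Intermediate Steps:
D = 2 (D = 4 - 2 = 2)
C(H, Z) = 5/2 - H/2 (C(H, Z) = -(-5 + H)/2 = 5/2 - H/2)
l(W, w) = 5/2 - w/2
-227*l(-4, D) = -227*(5/2 - ½*2) = -227*(5/2 - 1) = -227*3/2 = -681/2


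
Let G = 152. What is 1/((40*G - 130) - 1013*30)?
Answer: -1/24440 ≈ -4.0917e-5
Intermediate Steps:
1/((40*G - 130) - 1013*30) = 1/((40*152 - 130) - 1013*30) = 1/((6080 - 130) - 30390) = 1/(5950 - 30390) = 1/(-24440) = -1/24440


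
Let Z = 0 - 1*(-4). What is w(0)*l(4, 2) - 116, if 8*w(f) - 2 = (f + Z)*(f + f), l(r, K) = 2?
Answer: -231/2 ≈ -115.50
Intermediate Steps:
Z = 4 (Z = 0 + 4 = 4)
w(f) = ¼ + f*(4 + f)/4 (w(f) = ¼ + ((f + 4)*(f + f))/8 = ¼ + ((4 + f)*(2*f))/8 = ¼ + (2*f*(4 + f))/8 = ¼ + f*(4 + f)/4)
w(0)*l(4, 2) - 116 = (¼ + 0 + (¼)*0²)*2 - 116 = (¼ + 0 + (¼)*0)*2 - 116 = (¼ + 0 + 0)*2 - 116 = (¼)*2 - 116 = ½ - 116 = -231/2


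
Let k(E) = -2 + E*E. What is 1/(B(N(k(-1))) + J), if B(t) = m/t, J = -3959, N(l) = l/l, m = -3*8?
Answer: -1/3983 ≈ -0.00025107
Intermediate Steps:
m = -24
k(E) = -2 + E**2
N(l) = 1
B(t) = -24/t
1/(B(N(k(-1))) + J) = 1/(-24/1 - 3959) = 1/(-24*1 - 3959) = 1/(-24 - 3959) = 1/(-3983) = -1/3983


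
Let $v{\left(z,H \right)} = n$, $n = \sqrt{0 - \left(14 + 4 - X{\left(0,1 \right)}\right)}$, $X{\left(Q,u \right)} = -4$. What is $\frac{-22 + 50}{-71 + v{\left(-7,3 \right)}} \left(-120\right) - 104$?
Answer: $- \frac{287992}{5063} + \frac{3360 i \sqrt{22}}{5063} \approx -56.882 + 3.1127 i$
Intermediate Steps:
$n = i \sqrt{22}$ ($n = \sqrt{0 - \left(18 + 4\right)} = \sqrt{0 - 22} = \sqrt{-22} = i \sqrt{22} \approx 4.6904 i$)
$v{\left(z,H \right)} = i \sqrt{22}$
$\frac{-22 + 50}{-71 + v{\left(-7,3 \right)}} \left(-120\right) - 104 = \frac{-22 + 50}{-71 + i \sqrt{22}} \left(-120\right) - 104 = \frac{28}{-71 + i \sqrt{22}} \left(-120\right) - 104 = - \frac{3360}{-71 + i \sqrt{22}} - 104 = -104 - \frac{3360}{-71 + i \sqrt{22}}$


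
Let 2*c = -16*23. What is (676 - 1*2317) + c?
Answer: -1825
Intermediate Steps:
c = -184 (c = (-16*23)/2 = (½)*(-368) = -184)
(676 - 1*2317) + c = (676 - 1*2317) - 184 = (676 - 2317) - 184 = -1641 - 184 = -1825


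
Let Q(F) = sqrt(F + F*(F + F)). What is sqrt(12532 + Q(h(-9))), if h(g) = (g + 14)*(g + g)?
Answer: sqrt(12532 + 3*sqrt(1790)) ≈ 112.51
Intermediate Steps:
h(g) = 2*g*(14 + g) (h(g) = (14 + g)*(2*g) = 2*g*(14 + g))
Q(F) = sqrt(F + 2*F**2) (Q(F) = sqrt(F + F*(2*F)) = sqrt(F + 2*F**2))
sqrt(12532 + Q(h(-9))) = sqrt(12532 + sqrt((2*(-9)*(14 - 9))*(1 + 2*(2*(-9)*(14 - 9))))) = sqrt(12532 + sqrt((2*(-9)*5)*(1 + 2*(2*(-9)*5)))) = sqrt(12532 + sqrt(-90*(1 + 2*(-90)))) = sqrt(12532 + sqrt(-90*(1 - 180))) = sqrt(12532 + sqrt(-90*(-179))) = sqrt(12532 + sqrt(16110)) = sqrt(12532 + 3*sqrt(1790))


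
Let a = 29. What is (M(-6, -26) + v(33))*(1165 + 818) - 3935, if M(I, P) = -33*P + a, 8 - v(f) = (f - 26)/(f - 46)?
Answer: 23034931/13 ≈ 1.7719e+6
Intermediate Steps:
v(f) = 8 - (-26 + f)/(-46 + f) (v(f) = 8 - (f - 26)/(f - 46) = 8 - (-26 + f)/(-46 + f))
M(I, P) = 29 - 33*P (M(I, P) = -33*P + 29 = 29 - 33*P)
(M(-6, -26) + v(33))*(1165 + 818) - 3935 = ((29 - 33*(-26)) + (-342 + 7*33)/(-46 + 33))*(1165 + 818) - 3935 = ((29 + 858) + (-342 + 231)/(-13))*1983 - 3935 = (887 - 1/13*(-111))*1983 - 3935 = (887 + 111/13)*1983 - 3935 = (11642/13)*1983 - 3935 = 23086086/13 - 3935 = 23034931/13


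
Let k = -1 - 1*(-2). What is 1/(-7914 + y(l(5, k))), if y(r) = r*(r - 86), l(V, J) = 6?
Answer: -1/8394 ≈ -0.00011913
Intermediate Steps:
k = 1 (k = -1 + 2 = 1)
y(r) = r*(-86 + r)
1/(-7914 + y(l(5, k))) = 1/(-7914 + 6*(-86 + 6)) = 1/(-7914 + 6*(-80)) = 1/(-7914 - 480) = 1/(-8394) = -1/8394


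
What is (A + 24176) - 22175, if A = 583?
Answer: 2584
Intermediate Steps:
(A + 24176) - 22175 = (583 + 24176) - 22175 = 24759 - 22175 = 2584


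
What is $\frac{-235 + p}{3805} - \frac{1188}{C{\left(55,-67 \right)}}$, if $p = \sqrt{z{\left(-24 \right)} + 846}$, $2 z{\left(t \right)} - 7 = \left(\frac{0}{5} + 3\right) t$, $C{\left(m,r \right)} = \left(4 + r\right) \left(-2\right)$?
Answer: $- \frac{50555}{5327} + \frac{\sqrt{3254}}{7610} \approx -9.4828$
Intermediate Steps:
$C{\left(m,r \right)} = -8 - 2 r$
$z{\left(t \right)} = \frac{7}{2} + \frac{3 t}{2}$ ($z{\left(t \right)} = \frac{7}{2} + \frac{\left(\frac{0}{5} + 3\right) t}{2} = \frac{7}{2} + \frac{\left(0 \cdot \frac{1}{5} + 3\right) t}{2} = \frac{7}{2} + \frac{\left(0 + 3\right) t}{2} = \frac{7}{2} + \frac{3 t}{2}$)
$p = \frac{\sqrt{3254}}{2}$ ($p = \sqrt{\left(\frac{7}{2} + \frac{3}{2} \left(-24\right)\right) + 846} = \sqrt{\left(\frac{7}{2} - 36\right) + 846} = \sqrt{- \frac{65}{2} + 846} = \sqrt{\frac{1627}{2}} = \frac{\sqrt{3254}}{2} \approx 28.522$)
$\frac{-235 + p}{3805} - \frac{1188}{C{\left(55,-67 \right)}} = \frac{-235 + \frac{\sqrt{3254}}{2}}{3805} - \frac{1188}{-8 - -134} = \left(-235 + \frac{\sqrt{3254}}{2}\right) \frac{1}{3805} - \frac{1188}{-8 + 134} = \left(- \frac{47}{761} + \frac{\sqrt{3254}}{7610}\right) - \frac{1188}{126} = \left(- \frac{47}{761} + \frac{\sqrt{3254}}{7610}\right) - \frac{66}{7} = - \frac{50555}{5327} + \frac{\sqrt{3254}}{7610}$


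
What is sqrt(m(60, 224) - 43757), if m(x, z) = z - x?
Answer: I*sqrt(43593) ≈ 208.79*I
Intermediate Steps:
sqrt(m(60, 224) - 43757) = sqrt((224 - 1*60) - 43757) = sqrt((224 - 60) - 43757) = sqrt(164 - 43757) = sqrt(-43593) = I*sqrt(43593)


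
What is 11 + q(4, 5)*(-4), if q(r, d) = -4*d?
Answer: 91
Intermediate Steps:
11 + q(4, 5)*(-4) = 11 - 4*5*(-4) = 11 - 20*(-4) = 11 + 80 = 91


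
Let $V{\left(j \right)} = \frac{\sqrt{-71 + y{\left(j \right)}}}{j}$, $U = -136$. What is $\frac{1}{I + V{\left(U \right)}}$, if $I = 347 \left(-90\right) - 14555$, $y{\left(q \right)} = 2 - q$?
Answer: $- \frac{846839360}{38772540097533} + \frac{136 \sqrt{67}}{38772540097533} \approx -2.1841 \cdot 10^{-5}$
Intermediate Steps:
$V{\left(j \right)} = \frac{\sqrt{-69 - j}}{j}$ ($V{\left(j \right)} = \frac{\sqrt{-71 - \left(-2 + j\right)}}{j} = \frac{\sqrt{-69 - j}}{j}$)
$I = -45785$ ($I = -31230 - 14555 = -45785$)
$\frac{1}{I + V{\left(U \right)}} = \frac{1}{-45785 + \frac{\sqrt{-69 - -136}}{-136}} = \frac{1}{-45785 - \frac{\sqrt{-69 + 136}}{136}} = \frac{1}{-45785 - \frac{\sqrt{67}}{136}}$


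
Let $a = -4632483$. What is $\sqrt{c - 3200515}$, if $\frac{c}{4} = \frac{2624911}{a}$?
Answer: $\frac{7 i \sqrt{1401689315759203263}}{4632483} \approx 1789.0 i$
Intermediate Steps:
$c = - \frac{10499644}{4632483}$ ($c = 4 \frac{2624911}{-4632483} = 4 \cdot 2624911 \left(- \frac{1}{4632483}\right) = 4 \left(- \frac{2624911}{4632483}\right) = - \frac{10499644}{4632483} \approx -2.2665$)
$\sqrt{c - 3200515} = \sqrt{- \frac{10499644}{4632483} - 3200515} = \sqrt{- \frac{14826341828389}{4632483}} = \frac{7 i \sqrt{1401689315759203263}}{4632483}$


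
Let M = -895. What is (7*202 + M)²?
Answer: 269361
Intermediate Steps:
(7*202 + M)² = (7*202 - 895)² = (1414 - 895)² = 519² = 269361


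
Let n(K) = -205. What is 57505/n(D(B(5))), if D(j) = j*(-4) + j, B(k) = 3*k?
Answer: -11501/41 ≈ -280.51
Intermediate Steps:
D(j) = -3*j (D(j) = -4*j + j = -3*j)
57505/n(D(B(5))) = 57505/(-205) = 57505*(-1/205) = -11501/41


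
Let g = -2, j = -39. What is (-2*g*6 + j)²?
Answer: 225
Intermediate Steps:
(-2*g*6 + j)² = (-2*(-2)*6 - 39)² = (4*6 - 39)² = (24 - 39)² = (-15)² = 225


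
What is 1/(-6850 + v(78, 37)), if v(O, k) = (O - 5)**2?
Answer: -1/1521 ≈ -0.00065746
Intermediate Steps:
v(O, k) = (-5 + O)**2
1/(-6850 + v(78, 37)) = 1/(-6850 + (-5 + 78)**2) = 1/(-6850 + 73**2) = 1/(-6850 + 5329) = 1/(-1521) = -1/1521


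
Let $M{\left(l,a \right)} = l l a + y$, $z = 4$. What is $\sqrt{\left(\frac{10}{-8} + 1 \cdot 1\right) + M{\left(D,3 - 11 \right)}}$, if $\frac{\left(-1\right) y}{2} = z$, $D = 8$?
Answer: $\frac{i \sqrt{2081}}{2} \approx 22.809 i$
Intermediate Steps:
$y = -8$ ($y = \left(-2\right) 4 = -8$)
$M{\left(l,a \right)} = -8 + a l^{2}$ ($M{\left(l,a \right)} = l l a - 8 = l^{2} a - 8 = a l^{2} - 8 = -8 + a l^{2}$)
$\sqrt{\left(\frac{10}{-8} + 1 \cdot 1\right) + M{\left(D,3 - 11 \right)}} = \sqrt{\left(\frac{10}{-8} + 1 \cdot 1\right) + \left(-8 + \left(3 - 11\right) 8^{2}\right)} = \sqrt{\left(10 \left(- \frac{1}{8}\right) + 1\right) - 520} = \sqrt{\left(- \frac{5}{4} + 1\right) - 520} = \sqrt{- \frac{1}{4} - 520} = \sqrt{- \frac{2081}{4}} = \frac{i \sqrt{2081}}{2}$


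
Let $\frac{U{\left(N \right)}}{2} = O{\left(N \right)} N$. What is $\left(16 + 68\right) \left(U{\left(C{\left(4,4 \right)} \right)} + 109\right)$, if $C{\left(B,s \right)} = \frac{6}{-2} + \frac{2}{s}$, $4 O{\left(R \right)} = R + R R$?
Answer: $\frac{35049}{4} \approx 8762.3$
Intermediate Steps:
$O{\left(R \right)} = \frac{R}{4} + \frac{R^{2}}{4}$ ($O{\left(R \right)} = \frac{R + R R}{4} = \frac{R + R^{2}}{4} = \frac{R}{4} + \frac{R^{2}}{4}$)
$C{\left(B,s \right)} = -3 + \frac{2}{s}$ ($C{\left(B,s \right)} = 6 \left(- \frac{1}{2}\right) + \frac{2}{s} = -3 + \frac{2}{s}$)
$U{\left(N \right)} = \frac{N^{2} \left(1 + N\right)}{2}$ ($U{\left(N \right)} = 2 \frac{N \left(1 + N\right)}{4} N = 2 \frac{N^{2} \left(1 + N\right)}{4} = \frac{N^{2} \left(1 + N\right)}{2}$)
$\left(16 + 68\right) \left(U{\left(C{\left(4,4 \right)} \right)} + 109\right) = \left(16 + 68\right) \left(\frac{\left(-3 + \frac{2}{4}\right)^{2} \left(1 - \left(3 - \frac{2}{4}\right)\right)}{2} + 109\right) = 84 \left(\frac{\left(-3 + 2 \cdot \frac{1}{4}\right)^{2} \left(1 + \left(-3 + 2 \cdot \frac{1}{4}\right)\right)}{2} + 109\right) = 84 \left(\frac{\left(-3 + \frac{1}{2}\right)^{2} \left(1 + \left(-3 + \frac{1}{2}\right)\right)}{2} + 109\right) = 84 \left(\frac{\left(- \frac{5}{2}\right)^{2} \left(1 - \frac{5}{2}\right)}{2} + 109\right) = 84 \left(\frac{1}{2} \cdot \frac{25}{4} \left(- \frac{3}{2}\right) + 109\right) = 84 \left(- \frac{75}{16} + 109\right) = 84 \cdot \frac{1669}{16} = \frac{35049}{4}$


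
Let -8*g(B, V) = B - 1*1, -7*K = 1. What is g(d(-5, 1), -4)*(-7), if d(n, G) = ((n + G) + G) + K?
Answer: -29/8 ≈ -3.6250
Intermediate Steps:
K = -⅐ (K = -⅐*1 = -⅐ ≈ -0.14286)
d(n, G) = -⅐ + n + 2*G (d(n, G) = ((n + G) + G) - ⅐ = ((G + n) + G) - ⅐ = (n + 2*G) - ⅐ = -⅐ + n + 2*G)
g(B, V) = ⅛ - B/8 (g(B, V) = -(B - 1*1)/8 = -(B - 1)/8 = -(-1 + B)/8 = ⅛ - B/8)
g(d(-5, 1), -4)*(-7) = (⅛ - (-⅐ - 5 + 2*1)/8)*(-7) = (⅛ - (-⅐ - 5 + 2)/8)*(-7) = (⅛ - ⅛*(-22/7))*(-7) = (⅛ + 11/28)*(-7) = (29/56)*(-7) = -29/8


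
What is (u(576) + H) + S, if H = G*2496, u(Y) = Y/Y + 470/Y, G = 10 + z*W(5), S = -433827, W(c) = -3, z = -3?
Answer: -111283541/288 ≈ -3.8640e+5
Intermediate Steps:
G = 19 (G = 10 - 3*(-3) = 10 + 9 = 19)
u(Y) = 1 + 470/Y
H = 47424 (H = 19*2496 = 47424)
(u(576) + H) + S = ((470 + 576)/576 + 47424) - 433827 = ((1/576)*1046 + 47424) - 433827 = (523/288 + 47424) - 433827 = 13658635/288 - 433827 = -111283541/288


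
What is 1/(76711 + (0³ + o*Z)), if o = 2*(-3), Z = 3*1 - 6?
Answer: 1/76729 ≈ 1.3033e-5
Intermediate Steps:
Z = -3 (Z = 3 - 6 = -3)
o = -6
1/(76711 + (0³ + o*Z)) = 1/(76711 + (0³ - 6*(-3))) = 1/(76711 + (0 + 18)) = 1/(76711 + 18) = 1/76729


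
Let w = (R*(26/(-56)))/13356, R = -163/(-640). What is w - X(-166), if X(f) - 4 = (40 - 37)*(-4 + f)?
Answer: 121105795001/239339520 ≈ 506.00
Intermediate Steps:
R = 163/640 (R = -163*(-1/640) = 163/640 ≈ 0.25469)
X(f) = -8 + 3*f (X(f) = 4 + (40 - 37)*(-4 + f) = 4 + 3*(-4 + f) = 4 + (-12 + 3*f) = -8 + 3*f)
w = -2119/239339520 (w = (163*(26/(-56))/640)/13356 = (163*(26*(-1/56))/640)*(1/13356) = ((163/640)*(-13/28))*(1/13356) = -2119/17920*1/13356 = -2119/239339520 ≈ -8.8535e-6)
w - X(-166) = -2119/239339520 - (-8 + 3*(-166)) = -2119/239339520 - (-8 - 498) = -2119/239339520 - 1*(-506) = -2119/239339520 + 506 = 121105795001/239339520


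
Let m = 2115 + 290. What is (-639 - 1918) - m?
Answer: -4962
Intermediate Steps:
m = 2405
(-639 - 1918) - m = (-639 - 1918) - 1*2405 = -2557 - 2405 = -4962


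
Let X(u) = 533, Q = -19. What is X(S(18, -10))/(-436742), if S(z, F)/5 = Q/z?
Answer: -533/436742 ≈ -0.0012204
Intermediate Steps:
S(z, F) = -95/z (S(z, F) = 5*(-19/z) = -95/z)
X(S(18, -10))/(-436742) = 533/(-436742) = 533*(-1/436742) = -533/436742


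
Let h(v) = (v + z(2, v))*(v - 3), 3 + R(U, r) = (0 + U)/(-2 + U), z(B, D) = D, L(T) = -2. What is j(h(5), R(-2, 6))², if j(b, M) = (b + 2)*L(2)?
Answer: 1936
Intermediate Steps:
R(U, r) = -3 + U/(-2 + U) (R(U, r) = -3 + (0 + U)/(-2 + U) = -3 + U/(-2 + U))
h(v) = 2*v*(-3 + v) (h(v) = (v + v)*(v - 3) = (2*v)*(-3 + v) = 2*v*(-3 + v))
j(b, M) = -4 - 2*b (j(b, M) = (b + 2)*(-2) = (2 + b)*(-2) = -4 - 2*b)
j(h(5), R(-2, 6))² = (-4 - 4*5*(-3 + 5))² = (-4 - 4*5*2)² = (-4 - 2*20)² = (-4 - 40)² = (-44)² = 1936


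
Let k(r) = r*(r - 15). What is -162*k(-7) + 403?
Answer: -24545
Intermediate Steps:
k(r) = r*(-15 + r)
-162*k(-7) + 403 = -(-1134)*(-15 - 7) + 403 = -(-1134)*(-22) + 403 = -162*154 + 403 = -24948 + 403 = -24545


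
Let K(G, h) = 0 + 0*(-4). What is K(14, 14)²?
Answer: 0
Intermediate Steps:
K(G, h) = 0 (K(G, h) = 0 + 0 = 0)
K(14, 14)² = 0² = 0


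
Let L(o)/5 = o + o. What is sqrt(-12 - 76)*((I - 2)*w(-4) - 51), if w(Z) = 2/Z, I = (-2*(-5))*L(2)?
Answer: -300*I*sqrt(22) ≈ -1407.1*I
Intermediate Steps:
L(o) = 10*o (L(o) = 5*(o + o) = 5*(2*o) = 10*o)
I = 200 (I = (-2*(-5))*(10*2) = 10*20 = 200)
sqrt(-12 - 76)*((I - 2)*w(-4) - 51) = sqrt(-12 - 76)*((200 - 2)*(2/(-4)) - 51) = sqrt(-88)*(198*(2*(-1/4)) - 51) = (2*I*sqrt(22))*(198*(-1/2) - 51) = (2*I*sqrt(22))*(-99 - 51) = (2*I*sqrt(22))*(-150) = -300*I*sqrt(22)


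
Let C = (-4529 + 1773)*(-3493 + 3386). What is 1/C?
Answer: 1/294892 ≈ 3.3911e-6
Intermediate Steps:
C = 294892 (C = -2756*(-107) = 294892)
1/C = 1/294892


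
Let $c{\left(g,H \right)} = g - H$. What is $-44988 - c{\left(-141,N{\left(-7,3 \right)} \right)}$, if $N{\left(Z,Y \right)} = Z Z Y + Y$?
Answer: $-44697$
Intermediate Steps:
$N{\left(Z,Y \right)} = Y + Y Z^{2}$ ($N{\left(Z,Y \right)} = Z^{2} Y + Y = Y Z^{2} + Y = Y + Y Z^{2}$)
$-44988 - c{\left(-141,N{\left(-7,3 \right)} \right)} = -44988 - \left(-141 - 3 \left(1 + \left(-7\right)^{2}\right)\right) = -44988 - \left(-141 - 3 \left(1 + 49\right)\right) = -44988 - \left(-141 - 3 \cdot 50\right) = -44988 - \left(-141 - 150\right) = -44988 - -291 = -44988 + 291 = -44697$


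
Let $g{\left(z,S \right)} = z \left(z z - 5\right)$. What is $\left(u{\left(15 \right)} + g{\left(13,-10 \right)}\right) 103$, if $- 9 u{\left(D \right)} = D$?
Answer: $\frac{658273}{3} \approx 2.1942 \cdot 10^{5}$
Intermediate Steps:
$g{\left(z,S \right)} = z \left(-5 + z^{2}\right)$ ($g{\left(z,S \right)} = z \left(z^{2} - 5\right) = z \left(-5 + z^{2}\right)$)
$u{\left(D \right)} = - \frac{D}{9}$
$\left(u{\left(15 \right)} + g{\left(13,-10 \right)}\right) 103 = \left(\left(- \frac{1}{9}\right) 15 + 13 \left(-5 + 13^{2}\right)\right) 103 = \left(- \frac{5}{3} + 13 \left(-5 + 169\right)\right) 103 = \left(- \frac{5}{3} + 13 \cdot 164\right) 103 = \left(- \frac{5}{3} + 2132\right) 103 = \frac{6391}{3} \cdot 103 = \frac{658273}{3}$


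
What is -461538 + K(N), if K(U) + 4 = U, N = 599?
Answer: -460943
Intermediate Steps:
K(U) = -4 + U
-461538 + K(N) = -461538 + (-4 + 599) = -461538 + 595 = -460943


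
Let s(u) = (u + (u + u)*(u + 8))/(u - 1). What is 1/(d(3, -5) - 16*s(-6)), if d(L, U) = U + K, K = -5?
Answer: -7/550 ≈ -0.012727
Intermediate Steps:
d(L, U) = -5 + U (d(L, U) = U - 5 = -5 + U)
s(u) = (u + 2*u*(8 + u))/(-1 + u) (s(u) = (u + (2*u)*(8 + u))/(-1 + u) = (u + 2*u*(8 + u))/(-1 + u))
1/(d(3, -5) - 16*s(-6)) = 1/((-5 - 5) - (-96)*(17 + 2*(-6))/(-1 - 6)) = 1/(-10 - (-96)*(17 - 12)/(-7)) = 1/(-10 - (-96)*(-1)*5/7) = 1/(-10 - 16*30/7) = 1/(-10 - 480/7) = 1/(-550/7) = -7/550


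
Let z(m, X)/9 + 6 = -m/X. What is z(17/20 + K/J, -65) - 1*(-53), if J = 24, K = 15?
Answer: -2069/2600 ≈ -0.79577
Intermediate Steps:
z(m, X) = -54 - 9*m/X (z(m, X) = -54 + 9*(-m/X) = -54 - 9*m/X)
z(17/20 + K/J, -65) - 1*(-53) = (-54 - 9*(17/20 + 15/24)/(-65)) - 1*(-53) = (-54 - 9*(17*(1/20) + 15*(1/24))*(-1/65)) + 53 = (-54 - 9*(17/20 + 5/8)*(-1/65)) + 53 = (-54 - 9*59/40*(-1/65)) + 53 = (-54 + 531/2600) + 53 = -139869/2600 + 53 = -2069/2600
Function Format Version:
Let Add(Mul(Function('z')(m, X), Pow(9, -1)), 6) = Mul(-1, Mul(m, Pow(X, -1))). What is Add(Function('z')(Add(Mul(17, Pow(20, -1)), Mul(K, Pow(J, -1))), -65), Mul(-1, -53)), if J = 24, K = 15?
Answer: Rational(-2069, 2600) ≈ -0.79577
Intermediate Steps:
Function('z')(m, X) = Add(-54, Mul(-9, m, Pow(X, -1))) (Function('z')(m, X) = Add(-54, Mul(9, Mul(-1, Mul(m, Pow(X, -1))))) = Add(-54, Mul(9, Mul(-1, m, Pow(X, -1)))) = Add(-54, Mul(-9, m, Pow(X, -1))))
Add(Function('z')(Add(Mul(17, Pow(20, -1)), Mul(K, Pow(J, -1))), -65), Mul(-1, -53)) = Add(Add(-54, Mul(-9, Add(Mul(17, Pow(20, -1)), Mul(15, Pow(24, -1))), Pow(-65, -1))), Mul(-1, -53)) = Add(Add(-54, Mul(-9, Add(Mul(17, Rational(1, 20)), Mul(15, Rational(1, 24))), Rational(-1, 65))), 53) = Add(Add(-54, Mul(-9, Add(Rational(17, 20), Rational(5, 8)), Rational(-1, 65))), 53) = Add(Add(-54, Mul(-9, Rational(59, 40), Rational(-1, 65))), 53) = Add(Add(-54, Rational(531, 2600)), 53) = Add(Rational(-139869, 2600), 53) = Rational(-2069, 2600)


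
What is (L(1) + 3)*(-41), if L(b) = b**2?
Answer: -164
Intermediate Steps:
(L(1) + 3)*(-41) = (1**2 + 3)*(-41) = (1 + 3)*(-41) = 4*(-41) = -164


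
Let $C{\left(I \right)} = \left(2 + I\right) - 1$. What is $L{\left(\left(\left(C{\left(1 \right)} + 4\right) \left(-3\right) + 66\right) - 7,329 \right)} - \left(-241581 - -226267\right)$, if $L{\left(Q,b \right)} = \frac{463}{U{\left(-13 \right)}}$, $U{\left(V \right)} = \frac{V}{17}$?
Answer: $\frac{191211}{13} \approx 14709.0$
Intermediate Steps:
$U{\left(V \right)} = \frac{V}{17}$ ($U{\left(V \right)} = V \frac{1}{17} = \frac{V}{17}$)
$C{\left(I \right)} = 1 + I$
$L{\left(Q,b \right)} = - \frac{7871}{13}$ ($L{\left(Q,b \right)} = \frac{463}{\frac{1}{17} \left(-13\right)} = \frac{463}{- \frac{13}{17}} = 463 \left(- \frac{17}{13}\right) = - \frac{7871}{13}$)
$L{\left(\left(\left(C{\left(1 \right)} + 4\right) \left(-3\right) + 66\right) - 7,329 \right)} - \left(-241581 - -226267\right) = - \frac{7871}{13} - \left(-241581 - -226267\right) = - \frac{7871}{13} - \left(-241581 + 226267\right) = - \frac{7871}{13} - -15314 = - \frac{7871}{13} + 15314 = \frac{191211}{13}$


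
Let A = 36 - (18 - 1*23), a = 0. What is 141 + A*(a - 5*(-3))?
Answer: 756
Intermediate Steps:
A = 41 (A = 36 - (18 - 23) = 36 - 1*(-5) = 36 + 5 = 41)
141 + A*(a - 5*(-3)) = 141 + 41*(0 - 5*(-3)) = 141 + 41*(0 + 15) = 141 + 41*15 = 141 + 615 = 756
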